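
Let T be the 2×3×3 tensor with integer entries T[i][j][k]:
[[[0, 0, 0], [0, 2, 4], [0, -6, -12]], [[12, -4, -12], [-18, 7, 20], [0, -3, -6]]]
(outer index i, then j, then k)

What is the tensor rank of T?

Lower bound: in the mode-3 unfolding of T (rows indexed by k, columns by (i,j)) the 2×2 minor on rows k ∈ {0, 1}, columns (i,j) ∈ {(0,1), (1,0)} is det [[0, 12], [2, -4]] = -24 ≠ 0, so that unfolding has rank ≥ 2 and hence rank(T) ≥ 2 (CP rank is at least every unfolding rank, though it can be larger).
Upper bound: with S_k = T[:,:,k], the two rank-1 terms a₁b₁ᵀ, a₂b₂ᵀ are the rank-1 members of the pencil x·S₀ + y·S₁.
The 2×2 minor of x·S₀ + y·S₁ on rows {0,1}, columns {0,1} is −24·xy + 8·y² = (-8)·(3·x − y)(y), vanishing at (x:y) = (1:3) and (1:0).
M₁ = S₀ + 3·S₁ = [[0, 6, -18], [0, 3, -9]] = 3·(2, 1)(0, 1, -3)ᵀ and M₂ = S₀ = [[0, 0, 0], [12, -18, 0]] = 6·(0, 1)(2, -3, 0)ᵀ, so take a₁ = (2, 1), b₁ = (0, 1, -3), a₂ = (0, 1), b₂ = (2, -3, 0).
Each slice is an integer combination of E₁ = a₁b₁ᵀ and E₂ = a₂b₂ᵀ: S₀ = 6·E₂, S₁ = E₁ − 2·E₂, S₂ = 2·E₁ − 6·E₂; reading off coefficients, c₁ = (0, 1, 2) and c₂ = (6, -2, -6).
Hence T = (2, 1) ⊗ (0, 1, -3) ⊗ (0, 1, 2) + (0, 1) ⊗ (2, -3, 0) ⊗ (6, -2, -6), so rank(T) ≤ 2.
These bounds meet, so rank(T) = 2.

2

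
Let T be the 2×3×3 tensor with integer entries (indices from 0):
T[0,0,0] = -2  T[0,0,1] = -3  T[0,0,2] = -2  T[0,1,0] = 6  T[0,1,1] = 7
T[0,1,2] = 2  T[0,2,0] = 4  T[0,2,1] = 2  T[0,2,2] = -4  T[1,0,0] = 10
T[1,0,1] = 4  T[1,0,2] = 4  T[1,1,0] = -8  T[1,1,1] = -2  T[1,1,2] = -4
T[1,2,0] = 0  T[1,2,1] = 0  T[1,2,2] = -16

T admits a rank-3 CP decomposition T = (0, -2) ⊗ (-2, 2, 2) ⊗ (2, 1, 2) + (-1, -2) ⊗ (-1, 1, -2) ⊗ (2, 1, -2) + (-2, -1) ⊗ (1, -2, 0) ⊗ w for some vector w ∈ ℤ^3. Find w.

Subtract the known terms from T to get the rank-1 residual R = (-2, -1) ⊗ (1, -2, 0) ⊗ w, so R[i,j,k] = a[i]·b[j]·w[k]. Pick indices with nonzero a[0]·b[0] = (-2)·(1) = -2. Only the fibre through (0,0,·) is needed: R[0,0,:] = T[0,0,:] − Σₗ aₗ[0]bₗ[0]cₗ = [-2, -3, -2] − (0)·(-2)·(2, 1, 2) − (-1)·(-1)·(2, 1, -2) = [-4, -4, 0]. Then w[k] = R[0,0,k] / -2 for each k, giving w = [-4, -4, 0] / -2 = (2, 2, 0).

w = (2, 2, 0)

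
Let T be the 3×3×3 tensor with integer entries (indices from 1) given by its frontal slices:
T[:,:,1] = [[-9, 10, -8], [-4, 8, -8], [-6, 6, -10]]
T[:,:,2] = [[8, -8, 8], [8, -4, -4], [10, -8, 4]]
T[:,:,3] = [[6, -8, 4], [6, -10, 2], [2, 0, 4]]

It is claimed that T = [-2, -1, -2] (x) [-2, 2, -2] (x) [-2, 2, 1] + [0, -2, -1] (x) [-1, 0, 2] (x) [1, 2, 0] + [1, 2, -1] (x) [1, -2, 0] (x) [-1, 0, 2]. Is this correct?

Reconstruct entrywise from the claimed factors. For example, T[2,3,1] = -8 and Σₗ aₗ[2]bₗ[3]cₗ[1] = (-1)·(-2)·(-2) + (-2)·(2)·(1) + (2)·(0)·(-1) = -8; checking all 27 entries, every one matches. The claim holds.

Yes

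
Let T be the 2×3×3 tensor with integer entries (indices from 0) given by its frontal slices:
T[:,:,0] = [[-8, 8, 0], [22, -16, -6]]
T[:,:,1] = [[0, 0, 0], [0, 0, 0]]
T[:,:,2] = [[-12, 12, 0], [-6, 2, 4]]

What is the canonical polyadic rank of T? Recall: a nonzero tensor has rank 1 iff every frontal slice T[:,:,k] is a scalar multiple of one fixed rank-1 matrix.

2

Lower bound: the mode-1 unfolding of T (rows indexed by i, columns by (j,k) = (0,0), (0,1), (0,2), (1,0), (1,1), (1,2), (2,0), (2,1), (2,2)) is [[-8, 0, -12, 8, 0, 12, 0, 0, 0], [22, 0, -6, -16, 0, 2, -6, 0, 4]].
There the 2×2 minor on rows i ∈ {0, 1}, columns (j,k) ∈ {(0,0), (0,2)} is det [[-8, -12], [22, -6]] = 312 ≠ 0, so this unfolding has rank ≥ 2; CP rank is at least every unfolding rank, so rank(T) ≥ 2. (Flattening ranks never certify an upper bound on CP rank; for that we must actually write T with 2 rank-1 terms.)
Upper bound — finding two terms. Write S_k = T[:,:,k] for the frontal slices: S₀ = [[-8, 8, 0], [22, -16, -6]], S₁ = [[0, 0, 0], [0, 0, 0]], S₂ = [[-12, 12, 0], [-6, 2, 4]].
If T = a₁ ∘ b₁ ∘ c₁ + a₂ ∘ b₂ ∘ c₂ then each S_k = c₁[k]·a₁b₁ᵀ + c₂[k]·a₂b₂ᵀ. S₀ and S₂ are linearly independent, so a₁b₁ᵀ and a₂b₂ᵀ must span the same plane of matrices: they are the rank-1 matrices of the form x·S₀ + y·S₂.
The 2×2 minor of x·S₀ + y·S₂ on rows {0,1}, columns {0,1} is −48·x² − 40·xy + 48·y² = (-8)·(2·x + 3·y)(3·x − 2·y), vanishing at (x:y) = (3:-2) and (2:3).
M₁ = 3·S₀ − 2·S₂ = [[0, 0, 0], [78, -52, -26]] = 26·[0, 1][3, -2, -1]ᵀ and M₂ = 2·S₀ + 3·S₂ = [[-52, 52, 0], [26, -26, 0]] = (-26)·[2, -1][1, -1, 0]ᵀ, so take a₁ = [0, 1], b₁ = [3, -2, -1], a₂ = [2, -1], b₂ = [1, -1, 0].
Each slice is an integer combination of E₁ = a₁b₁ᵀ and E₂ = a₂b₂ᵀ: S₀ = 6·E₁ − 4·E₂, S₁ = 0, S₂ = −4·E₁ − 6·E₂; reading off coefficients, c₁ = [6, 0, -4] and c₂ = [-4, 0, -6].
Hence T = [0, 1] ∘ [3, -2, -1] ∘ [6, 0, -4] + [2, -1] ∘ [1, -1, 0] ∘ [-4, 0, -6], so rank(T) ≤ 2.
These bounds meet, so rank(T) = 2.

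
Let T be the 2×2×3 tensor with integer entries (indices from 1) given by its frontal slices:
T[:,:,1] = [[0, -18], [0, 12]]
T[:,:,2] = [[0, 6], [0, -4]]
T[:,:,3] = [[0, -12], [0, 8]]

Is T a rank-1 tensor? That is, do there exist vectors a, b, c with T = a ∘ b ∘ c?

Yes

If T = a ∘ b ∘ c then every fibre of T is a multiple of the corresponding factor, so read the factors off the fibres through the nonzero entry T[1,2,1] = -18.
The mode-1 fibre T[:,2,1] = [-18, 12] gives a = (3, -2) (primitive direction); the mode-2 fibre T[1,:,1] = [0, -18] gives b = (0, 1); then c[k] = T[1,2,k] / (a[1]·b[2]) = [-18, 6, -12] / 3 = (-6, 2, -4).
Expanding (3, -2) ∘ (0, 1) ∘ (-6, 2, -4) reproduces all 12 entries of T, so T = (3, -2) ∘ (0, 1) ∘ (-6, 2, -4) and rank(T) ≤ 1.
Equivalently every frontal slice T[:,:,k] is c[k] times the rank-1 matrix (3, -2) ∘ (0, 1). So T has rank 1 (it is nonzero).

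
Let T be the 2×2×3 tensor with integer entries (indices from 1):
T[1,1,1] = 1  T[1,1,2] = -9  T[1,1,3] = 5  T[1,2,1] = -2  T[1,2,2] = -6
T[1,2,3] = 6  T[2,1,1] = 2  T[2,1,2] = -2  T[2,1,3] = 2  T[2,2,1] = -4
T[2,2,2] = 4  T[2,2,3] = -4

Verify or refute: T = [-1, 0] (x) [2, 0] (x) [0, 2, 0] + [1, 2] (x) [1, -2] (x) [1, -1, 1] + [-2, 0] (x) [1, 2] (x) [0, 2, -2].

Yes

Reconstruct entrywise from the claimed factors. For example, T[2,2,1] = -4 and Σₗ aₗ[2]bₗ[2]cₗ[1] = (0)·(0)·(0) + (2)·(-2)·(1) + (0)·(2)·(0) = -4; checking all 12 entries, every one matches. The claim holds.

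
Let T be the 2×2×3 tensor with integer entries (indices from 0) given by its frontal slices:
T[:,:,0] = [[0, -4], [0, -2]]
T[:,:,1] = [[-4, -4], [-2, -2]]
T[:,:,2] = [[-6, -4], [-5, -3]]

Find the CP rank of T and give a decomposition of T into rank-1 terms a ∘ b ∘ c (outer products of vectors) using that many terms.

rank(T) = 3

Lower bound: the mode-3 unfolding of T (rows indexed by k, columns by (i,j) = (0,0), (0,1), (1,0), (1,1)) is [[0, -4, 0, -2], [-4, -4, -2, -2], [-6, -4, -5, -3]].
There the 3×3 minor on rows k ∈ {0, 1, 2}, columns (i,j) ∈ {(0,0), (0,1), (1,0)} is det [[0, -4, 0], [-4, -4, -2], [-6, -4, -5]] = 32 ≠ 0, so this unfolding has rank ≥ 3; CP rank is at least every unfolding rank, so rank(T) ≥ 3. (Flattening ranks never certify an upper bound on CP rank; for that we must actually write T with 3 rank-1 terms.)
Upper bound: T is a sum of 3 rank-1 terms, T = [0, 1] ∘ [2, 1] ∘ [0, 0, -1] + [2, 1] ∘ [1, 0] ∘ [2, 0, -1] + [2, 1] ∘ [1, 1] ∘ [-2, -2, -2] (written with every a and b primitive with positive leading entry and the scale carried by c; CP decompositions are not unique, and this one is verified by expanding entrywise), so rank(T) ≤ 3.
These bounds meet, so rank(T) = 3.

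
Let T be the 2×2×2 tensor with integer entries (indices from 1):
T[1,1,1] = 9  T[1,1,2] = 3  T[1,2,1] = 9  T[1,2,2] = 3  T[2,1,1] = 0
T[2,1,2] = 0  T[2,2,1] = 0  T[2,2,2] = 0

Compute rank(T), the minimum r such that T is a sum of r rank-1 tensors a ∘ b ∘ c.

1

Lower bound: T ≠ 0 (e.g. T[1,1,1] = 9), so rank(T) ≥ 1.
Upper bound: if T = a ∘ b ∘ c then every fibre of T is a multiple of the corresponding factor, so read the factors off the fibres through the nonzero entry T[1,1,1] = 9.
The mode-1 fibre T[:,1,1] = [9, 0] gives a = [1, 0] (primitive direction); the mode-2 fibre T[1,:,1] = [9, 9] gives b = [1, 1]; then c[k] = T[1,1,k] / (a[1]·b[1]) = [9, 3] / 1 = [9, 3].
Expanding [1, 0] ∘ [1, 1] ∘ [9, 3] reproduces all 8 entries of T, so T = [1, 0] ∘ [1, 1] ∘ [9, 3] and rank(T) ≤ 1.
These bounds meet, so rank(T) = 1.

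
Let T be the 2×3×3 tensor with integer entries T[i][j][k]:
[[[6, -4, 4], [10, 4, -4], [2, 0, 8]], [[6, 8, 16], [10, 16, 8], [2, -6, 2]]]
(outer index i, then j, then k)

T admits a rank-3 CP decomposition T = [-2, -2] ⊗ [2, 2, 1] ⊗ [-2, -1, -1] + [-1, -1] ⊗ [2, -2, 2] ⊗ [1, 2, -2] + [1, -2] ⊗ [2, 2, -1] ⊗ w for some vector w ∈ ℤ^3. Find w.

Subtract the known terms from T to get the rank-1 residual R = [1, -2] ⊗ [2, 2, -1] ⊗ w, so R[i,j,k] = a[i]·b[j]·w[k]. Pick indices with nonzero a[0]·b[0] = (1)·(2) = 2. Only the fibre through (0,0,·) is needed: R[0,0,:] = T[0,0,:] − Σₗ aₗ[0]bₗ[0]cₗ = [6, -4, 4] − (-2)·(2)·[-2, -1, -1] − (-1)·(2)·[1, 2, -2] = [0, -4, -4]. Then w[k] = R[0,0,k] / 2 for each k, giving w = [0, -4, -4] / 2 = [0, -2, -2].

w = [0, -2, -2]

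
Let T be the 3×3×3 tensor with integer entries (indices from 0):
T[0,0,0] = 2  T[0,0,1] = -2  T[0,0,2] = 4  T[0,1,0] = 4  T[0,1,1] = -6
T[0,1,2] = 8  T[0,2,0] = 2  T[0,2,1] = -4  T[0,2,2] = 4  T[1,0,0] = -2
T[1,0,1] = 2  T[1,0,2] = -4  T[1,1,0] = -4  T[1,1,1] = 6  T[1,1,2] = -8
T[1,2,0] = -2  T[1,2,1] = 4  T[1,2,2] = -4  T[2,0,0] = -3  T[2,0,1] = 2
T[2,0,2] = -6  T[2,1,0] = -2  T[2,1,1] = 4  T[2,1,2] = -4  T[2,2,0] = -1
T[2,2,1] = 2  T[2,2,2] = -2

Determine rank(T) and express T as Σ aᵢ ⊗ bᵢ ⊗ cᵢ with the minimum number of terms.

rank(T) = 3

Lower bound: the mode-2 unfolding of T (rows indexed by j, columns by (i,k) = (0,0), (0,1), (0,2), (1,0), (1,1), (1,2), (2,0), (2,1), (2,2)) is [[2, -2, 4, -2, 2, -4, -3, 2, -6], [4, -6, 8, -4, 6, -8, -2, 4, -4], [2, -4, 4, -2, 4, -4, -1, 2, -2]].
There the 3×3 minor on rows j ∈ {0, 1, 2}, columns (i,k) ∈ {(0,0), (0,1), (2,0)} is det [[2, -2, -3], [4, -6, -2], [2, -4, -1]] = 8 ≠ 0, so this unfolding has rank ≥ 3; CP rank is at least every unfolding rank, so rank(T) ≥ 3. (Flattening ranks never certify an upper bound on CP rank; for that we must actually write T with 3 rank-1 terms.)
Upper bound: T is a sum of 3 rank-1 terms, T = [0, 0, 1] ⊗ [1, -2, -1] ⊗ [-1, 0, -2] + [1, -1, -1] ⊗ [1, 2, 1] ⊗ [2, -2, 4] + [1, -1, 0] ⊗ [0, 1, 1] ⊗ [0, -2, 0] (one valid choice — decompositions are not unique — normalised so each a, b is primitive with positive first nonzero entry; check it by expanding all entries), so rank(T) ≤ 3.
These bounds meet, so rank(T) = 3.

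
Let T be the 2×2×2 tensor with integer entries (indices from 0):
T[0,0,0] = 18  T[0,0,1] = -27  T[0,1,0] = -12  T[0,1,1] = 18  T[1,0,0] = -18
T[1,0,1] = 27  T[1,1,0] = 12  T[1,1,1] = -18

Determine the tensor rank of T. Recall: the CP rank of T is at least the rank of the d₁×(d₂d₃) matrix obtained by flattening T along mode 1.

1

Lower bound: T ≠ 0 (e.g. T[0,0,0] = 18), so rank(T) ≥ 1.
Upper bound: if T = a ⊗ b ⊗ c then every fibre of T is a multiple of the corresponding factor, so read the factors off the fibres through the nonzero entry T[0,0,0] = 18.
The mode-1 fibre T[:,0,0] = [18, -18] gives a = [1, -1] (primitive direction); the mode-2 fibre T[0,:,0] = [18, -12] gives b = [3, -2]; then c[k] = T[0,0,k] / (a[0]·b[0]) = [18, -27] / 3 = [6, -9].
Expanding [1, -1] ⊗ [3, -2] ⊗ [6, -9] reproduces all 8 entries of T, so T = [1, -1] ⊗ [3, -2] ⊗ [6, -9] and rank(T) ≤ 1.
These bounds meet, so rank(T) = 1.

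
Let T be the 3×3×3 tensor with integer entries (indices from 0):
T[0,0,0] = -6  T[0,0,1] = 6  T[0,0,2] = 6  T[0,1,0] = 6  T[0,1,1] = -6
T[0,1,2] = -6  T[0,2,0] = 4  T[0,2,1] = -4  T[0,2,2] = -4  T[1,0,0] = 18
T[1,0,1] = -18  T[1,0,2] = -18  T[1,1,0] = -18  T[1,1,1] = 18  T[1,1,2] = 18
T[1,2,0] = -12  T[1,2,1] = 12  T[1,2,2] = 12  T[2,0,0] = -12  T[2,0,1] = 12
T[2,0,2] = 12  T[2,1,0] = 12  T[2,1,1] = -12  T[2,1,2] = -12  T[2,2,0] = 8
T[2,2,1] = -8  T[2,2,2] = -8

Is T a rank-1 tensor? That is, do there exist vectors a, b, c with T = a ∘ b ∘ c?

The mode-1 fibre T[:,0,0] = [-6, 18, -12] gives a = [1, -3, 2] (primitive direction); the mode-2 fibre T[0,:,0] = [-6, 6, 4] gives b = [3, -3, -2]; then c[k] = T[0,0,k] / (a[0]·b[0]) = [-6, 6, 6] / 3 = [-2, 2, 2].
Expanding [1, -3, 2] ∘ [3, -3, -2] ∘ [-2, 2, 2] reproduces all 27 entries of T, so T = [1, -3, 2] ∘ [3, -3, -2] ∘ [-2, 2, 2] and rank(T) ≤ 1.
Equivalently every frontal slice T[:,:,k] is c[k] times the rank-1 matrix [1, -3, 2] ∘ [3, -3, -2]. So T has rank 1 (it is nonzero).

Yes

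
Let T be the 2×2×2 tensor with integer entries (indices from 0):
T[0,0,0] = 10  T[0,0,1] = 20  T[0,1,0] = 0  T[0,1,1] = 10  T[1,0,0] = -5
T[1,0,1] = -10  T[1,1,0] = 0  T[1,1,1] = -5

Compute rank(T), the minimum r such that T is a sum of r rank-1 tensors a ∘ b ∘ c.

2

Lower bound: the mode-3 unfolding of T (rows indexed by k, columns by (i,j) = (0,0), (0,1), (1,0), (1,1)) is [[10, 0, -5, 0], [20, 10, -10, -5]].
There the 2×2 minor on rows k ∈ {0, 1}, columns (i,j) ∈ {(0,0), (0,1)} is det [[10, 0], [20, 10]] = 100 ≠ 0, so this unfolding has rank ≥ 2; CP rank is at least every unfolding rank, so rank(T) ≥ 2. (This is only a lower bound: in general the CP rank may exceed every unfolding rank, so we still need to exhibit 2 rank-1 terms summing to T.)
Upper bound — finding two terms. Every mode-1 slice of T is a multiple of one matrix: T[i,:,:] = a[i]·M with a = [2, -1] and M = [[5, 10], [0, 5]] (rows indexed by j, columns by k). So it suffices to write M as a sum of two rank-1 matrices.
Splitting M by its rows (j = 0, 1), M = [1, 0][5, 10]ᵀ + [0, 1][0, 5]ᵀ.
Hence T = [2, -1] ∘ [1, 0] ∘ [5, 10] + [2, -1] ∘ [0, 1] ∘ [0, 5], so rank(T) ≤ 2.
These bounds meet, so rank(T) = 2.
Check entry T[1,0,1] = -10: (-1)·(1)·(10) + (-1)·(0)·(5) = -10.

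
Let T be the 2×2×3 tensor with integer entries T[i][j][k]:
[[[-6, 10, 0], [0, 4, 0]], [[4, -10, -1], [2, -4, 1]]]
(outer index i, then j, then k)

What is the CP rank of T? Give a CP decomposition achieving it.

Lower bound: the mode-3 unfolding of T (rows indexed by k, columns by (i,j) = (0,0), (0,1), (1,0), (1,1)) is [[-6, 0, 4, 2], [10, 4, -10, -4], [0, 0, -1, 1]].
There the 3×3 minor on rows k ∈ {0, 1, 2}, columns (i,j) ∈ {(0,0), (0,1), (1,0)} is det [[-6, 0, 4], [10, 4, -10], [0, 0, -1]] = 24 ≠ 0, so this unfolding has rank ≥ 3; CP rank is at least every unfolding rank, so rank(T) ≥ 3. (Flattening ranks never certify an upper bound on CP rank; for that we must actually write T with 3 rank-1 terms.)
Upper bound: T is a sum of 3 rank-1 terms, T = [0, 1] (x) [1, -1] (x) [-2, 0, -1] + [1, -1] (x) [1, -2] (x) [-2, 2, 0] + [1, -1] (x) [1, 1] (x) [-4, 8, 0] (written with every a and b primitive with positive leading entry and the scale carried by c; CP decompositions are not unique, and this one is verified by expanding entrywise), so rank(T) ≤ 3.
These bounds meet, so rank(T) = 3.

rank(T) = 3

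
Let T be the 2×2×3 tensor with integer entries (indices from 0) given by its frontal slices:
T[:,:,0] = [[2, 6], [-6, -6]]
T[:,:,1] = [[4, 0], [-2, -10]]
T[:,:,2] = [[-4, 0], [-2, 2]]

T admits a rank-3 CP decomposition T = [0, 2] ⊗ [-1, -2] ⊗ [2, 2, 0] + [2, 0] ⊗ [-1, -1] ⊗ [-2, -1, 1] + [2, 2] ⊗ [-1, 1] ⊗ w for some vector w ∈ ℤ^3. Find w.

w = [1, -1, 1]

Subtract the known terms from T to get the rank-1 residual R = [2, 2] ⊗ [-1, 1] ⊗ w, so R[i,j,k] = a[i]·b[j]·w[k]. Pick indices with nonzero a[0]·b[0] = (2)·(-1) = -2. Only the fibre through (0,0,·) is needed: R[0,0,:] = T[0,0,:] − Σₗ aₗ[0]bₗ[0]cₗ = [2, 4, -4] − (0)·(-1)·[2, 2, 0] − (2)·(-1)·[-2, -1, 1] = [-2, 2, -2]. Then w[k] = R[0,0,k] / -2 for each k, giving w = [-2, 2, -2] / -2 = [1, -1, 1].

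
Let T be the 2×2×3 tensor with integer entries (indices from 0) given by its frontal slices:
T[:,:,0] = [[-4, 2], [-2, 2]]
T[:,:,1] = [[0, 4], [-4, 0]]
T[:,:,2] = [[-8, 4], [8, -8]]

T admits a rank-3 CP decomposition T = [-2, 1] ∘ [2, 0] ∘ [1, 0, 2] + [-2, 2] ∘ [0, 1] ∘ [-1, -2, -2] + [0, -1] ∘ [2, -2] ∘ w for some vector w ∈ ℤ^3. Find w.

w = [2, 2, -2]

Subtract the known terms from T to get the rank-1 residual R = [0, -1] ∘ [2, -2] ∘ w, so R[i,j,k] = a[i]·b[j]·w[k]. Pick indices with nonzero a[1]·b[0] = (-1)·(2) = -2. Only the fibre through (1,0,·) is needed: R[1,0,:] = T[1,0,:] − Σₗ aₗ[1]bₗ[0]cₗ = [-2, -4, 8] − (1)·(2)·[1, 0, 2] − (2)·(0)·[-1, -2, -2] = [-4, -4, 4]. Then w[k] = R[1,0,k] / -2 for each k, giving w = [-4, -4, 4] / -2 = [2, 2, -2].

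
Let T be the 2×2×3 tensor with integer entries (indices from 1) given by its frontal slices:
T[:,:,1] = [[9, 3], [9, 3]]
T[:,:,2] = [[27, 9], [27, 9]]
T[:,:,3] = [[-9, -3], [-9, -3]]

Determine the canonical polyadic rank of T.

1

Lower bound: T ≠ 0 (e.g. T[1,1,1] = 9), so rank(T) ≥ 1.
Upper bound: if T = a ⊗ b ⊗ c then every fibre of T is a multiple of the corresponding factor, so read the factors off the fibres through the nonzero entry T[1,1,1] = 9.
The mode-1 fibre T[:,1,1] = [9, 9] gives a = [1, 1] (primitive direction); the mode-2 fibre T[1,:,1] = [9, 3] gives b = [3, 1]; then c[k] = T[1,1,k] / (a[1]·b[1]) = [9, 27, -9] / 3 = [3, 9, -3].
Expanding [1, 1] ⊗ [3, 1] ⊗ [3, 9, -3] reproduces all 12 entries of T, so T = [1, 1] ⊗ [3, 1] ⊗ [3, 9, -3] and rank(T) ≤ 1.
These bounds meet, so rank(T) = 1.
Check entry T[1,2,2] = 9: (1)·(1)·(9) = 9.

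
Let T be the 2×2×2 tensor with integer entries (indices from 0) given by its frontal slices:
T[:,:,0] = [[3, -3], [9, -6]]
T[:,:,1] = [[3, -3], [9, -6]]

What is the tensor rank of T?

2

Lower bound: in the mode-1 unfolding of T (rows indexed by i, columns by (j,k)) the 2×2 minor on rows i ∈ {0, 1}, columns (j,k) ∈ {(0,0), (1,0)} is det [[3, -3], [9, -6]] = 9 ≠ 0, so that unfolding has rank ≥ 2 and hence rank(T) ≥ 2 (CP rank is at least every unfolding rank, though it can be larger).
Upper bound: T[:,:,k] = c[k]·M for every slice, with c = (1, 1) and M = [[3, -3], [9, -6]] (rows i, columns j).
Splitting M by its rows (i = 0, 1), M = (1, 0)(3, -3)ᵀ + (0, 1)(9, -6)ᵀ.
Hence T = (1, 0) ⊗ (3, -3) ⊗ (1, 1) + (0, 1) ⊗ (9, -6) ⊗ (1, 1), so rank(T) ≤ 2.
These bounds meet, so rank(T) = 2.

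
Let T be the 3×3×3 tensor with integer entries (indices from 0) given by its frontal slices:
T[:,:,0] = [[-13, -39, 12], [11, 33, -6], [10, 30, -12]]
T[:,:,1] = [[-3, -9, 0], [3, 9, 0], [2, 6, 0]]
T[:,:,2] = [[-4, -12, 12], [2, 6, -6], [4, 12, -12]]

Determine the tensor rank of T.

Lower bound: the mode-3 unfolding of T (rows indexed by k, columns by (i,j) = (0,0), (0,1), (0,2), (1,0), (1,1), (1,2), (2,0), (2,1), (2,2)) is [[-13, -39, 12, 11, 33, -6, 10, 30, -12], [-3, -9, 0, 3, 9, 0, 2, 6, 0], [-4, -12, 12, 2, 6, -6, 4, 12, -12]].
There the 2×2 minor on rows k ∈ {0, 1}, columns (i,j) ∈ {(0,0), (0,2)} is det [[-13, 12], [-3, 0]] = 36 ≠ 0, so this unfolding has rank ≥ 2; CP rank is at least every unfolding rank, so rank(T) ≥ 2. (Flattening ranks never certify an upper bound on CP rank; for that we must actually write T with 2 rank-1 terms.)
Upper bound — finding two terms. Write S_k = T[:,:,k] for the frontal slices: S₀ = [[-13, -39, 12], [11, 33, -6], [10, 30, -12]], S₁ = [[-3, -9, 0], [3, 9, 0], [2, 6, 0]], S₂ = [[-4, -12, 12], [2, 6, -6], [4, 12, -12]].
If T = a₁ ∘ b₁ ∘ c₁ + a₂ ∘ b₂ ∘ c₂ then each S_k = c₁[k]·a₁b₁ᵀ + c₂[k]·a₂b₂ᵀ. S₀ and S₁ are linearly independent, so a₁b₁ᵀ and a₂b₂ᵀ must span the same plane of matrices: they are the rank-1 matrices of the form x·S₀ + y·S₁.
The 2×2 minor of x·S₀ + y·S₁ on rows {0,1}, columns {0,2} is −54·x² − 18·xy = (-18)·(3·x + y)(x), vanishing at (x:y) = (1:-3) and (0:1).
M₁ = S₀ − 3·S₁ = [[-4, -12, 12], [2, 6, -6], [4, 12, -12]] = (-2)·[2, -1, -2][1, 3, -3]ᵀ and M₂ = S₁ = [[-3, -9, 0], [3, 9, 0], [2, 6, 0]] = −[3, -3, -2][1, 3, 0]ᵀ, so take a₁ = [2, -1, -2], b₁ = [1, 3, -3], a₂ = [3, -3, -2], b₂ = [1, 3, 0].
Each slice is an integer combination of E₁ = a₁b₁ᵀ and E₂ = a₂b₂ᵀ: S₀ = −2·E₁ − 3·E₂, S₁ = −E₂, S₂ = −2·E₁; reading off coefficients, c₁ = [-2, 0, -2] and c₂ = [-3, -1, 0].
Hence T = [2, -1, -2] ∘ [1, 3, -3] ∘ [-2, 0, -2] + [3, -3, -2] ∘ [1, 3, 0] ∘ [-3, -1, 0], so rank(T) ≤ 2.
These bounds meet, so rank(T) = 2.
Check entry T[1,1,2] = 6: (-1)·(3)·(-2) + (-3)·(3)·(0) = 6.

2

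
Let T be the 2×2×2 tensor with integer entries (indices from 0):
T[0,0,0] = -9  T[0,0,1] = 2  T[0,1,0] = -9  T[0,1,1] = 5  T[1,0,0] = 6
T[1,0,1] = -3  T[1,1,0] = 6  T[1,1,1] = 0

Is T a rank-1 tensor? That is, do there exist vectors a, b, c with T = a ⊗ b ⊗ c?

No

The mode-3 unfolding of T (rows indexed by k, columns by (i,j) = (0,0), (0,1), (1,0), (1,1)) is [[-9, -9, 6, 6], [2, 5, -3, 0]].
There the 2×2 minor on rows k ∈ {0, 1}, columns (i,j) ∈ {(0,0), (0,1)} is det [[-9, -9], [2, 5]] = -27 ≠ 0, so this unfolding has rank ≥ 2; CP rank is at least every unfolding rank, so rank(T) ≥ 2.
In particular rank(T) ≥ 2 > 1, so T is not rank-1.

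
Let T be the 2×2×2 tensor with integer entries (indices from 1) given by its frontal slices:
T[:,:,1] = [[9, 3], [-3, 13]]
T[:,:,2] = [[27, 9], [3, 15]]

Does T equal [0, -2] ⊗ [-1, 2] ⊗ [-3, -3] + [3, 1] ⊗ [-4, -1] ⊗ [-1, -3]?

No

Reconstruct entry (1,1,1) from the claimed factors: Σₗ aₗ[1]bₗ[1]cₗ[1] = (0)·(-1)·(-3) + (3)·(-4)·(-1) = 12, but T[1,1,1] = 9. The claim is false.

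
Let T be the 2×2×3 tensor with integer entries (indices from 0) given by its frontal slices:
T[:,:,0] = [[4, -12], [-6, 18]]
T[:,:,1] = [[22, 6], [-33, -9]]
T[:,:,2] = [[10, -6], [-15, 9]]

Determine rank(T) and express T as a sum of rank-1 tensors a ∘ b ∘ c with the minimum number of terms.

rank(T) = 2

Lower bound: the mode-3 unfolding of T (rows indexed by k, columns by (i,j) = (0,0), (0,1), (1,0), (1,1)) is [[4, -12, -6, 18], [22, 6, -33, -9], [10, -6, -15, 9]].
There the 2×2 minor on rows k ∈ {0, 1}, columns (i,j) ∈ {(0,0), (0,1)} is det [[4, -12], [22, 6]] = 288 ≠ 0, so this unfolding has rank ≥ 2; CP rank is at least every unfolding rank, so rank(T) ≥ 2. (Flattening ranks never certify an upper bound on CP rank; for that we must actually write T with 2 rank-1 terms.)
Upper bound — finding two terms. Every mode-1 slice of T is a multiple of one matrix: T[i,:,:] = a[i]·M with a = (2, -3) and M = [[2, 11, 5], [-6, 3, -3]] (rows indexed by j, columns by k). So it suffices to write M as a sum of two rank-1 matrices.
Splitting M by its rows (j = 0, 1), M = (1, 0)(2, 11, 5)ᵀ + (0, 1)(-6, 3, -3)ᵀ.
Hence T = (2, -3) ∘ (1, 0) ∘ (2, 11, 5) + (2, -3) ∘ (0, 1) ∘ (-6, 3, -3), so rank(T) ≤ 2.
These bounds meet, so rank(T) = 2.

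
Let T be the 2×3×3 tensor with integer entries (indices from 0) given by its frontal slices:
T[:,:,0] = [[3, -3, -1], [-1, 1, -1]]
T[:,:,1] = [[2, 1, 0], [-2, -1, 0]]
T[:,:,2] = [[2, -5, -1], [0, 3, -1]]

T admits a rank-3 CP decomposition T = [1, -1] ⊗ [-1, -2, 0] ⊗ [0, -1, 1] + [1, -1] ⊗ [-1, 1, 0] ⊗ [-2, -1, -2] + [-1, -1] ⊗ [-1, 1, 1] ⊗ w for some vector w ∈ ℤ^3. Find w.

Subtract the known terms from T to get the rank-1 residual R = [-1, -1] ⊗ [-1, 1, 1] ⊗ w, so R[i,j,k] = a[i]·b[j]·w[k]. Pick indices with nonzero a[0]·b[0] = (-1)·(-1) = 1. Only the fibre through (0,0,·) is needed: R[0,0,:] = T[0,0,:] − Σₗ aₗ[0]bₗ[0]cₗ = [3, 2, 2] − (1)·(-1)·[0, -1, 1] − (1)·(-1)·[-2, -1, -2] = [1, 0, 1]. Then w[k] = R[0,0,k] / 1 for each k, giving w = [1, 0, 1] / 1 = [1, 0, 1].

w = [1, 0, 1]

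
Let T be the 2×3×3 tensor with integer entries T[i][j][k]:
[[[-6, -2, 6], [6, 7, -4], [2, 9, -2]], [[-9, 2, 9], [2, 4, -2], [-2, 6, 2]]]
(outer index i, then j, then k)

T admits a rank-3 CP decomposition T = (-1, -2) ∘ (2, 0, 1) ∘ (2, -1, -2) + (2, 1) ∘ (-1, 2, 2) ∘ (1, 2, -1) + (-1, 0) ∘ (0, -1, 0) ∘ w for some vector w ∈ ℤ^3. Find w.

Subtract the known terms from T to get the rank-1 residual R = (-1, 0) ∘ (0, -1, 0) ∘ w, so R[i,j,k] = a[i]·b[j]·w[k]. Pick indices with nonzero a[0]·b[1] = (-1)·(-1) = 1. Only the fibre through (0,1,·) is needed: R[0,1,:] = T[0,1,:] − Σₗ aₗ[0]bₗ[1]cₗ = [6, 7, -4] − (-1)·(0)·(2, -1, -2) − (2)·(2)·(1, 2, -1) = [2, -1, 0]. Then w[k] = R[0,1,k] / 1 for each k, giving w = [2, -1, 0] / 1 = (2, -1, 0).

w = (2, -1, 0)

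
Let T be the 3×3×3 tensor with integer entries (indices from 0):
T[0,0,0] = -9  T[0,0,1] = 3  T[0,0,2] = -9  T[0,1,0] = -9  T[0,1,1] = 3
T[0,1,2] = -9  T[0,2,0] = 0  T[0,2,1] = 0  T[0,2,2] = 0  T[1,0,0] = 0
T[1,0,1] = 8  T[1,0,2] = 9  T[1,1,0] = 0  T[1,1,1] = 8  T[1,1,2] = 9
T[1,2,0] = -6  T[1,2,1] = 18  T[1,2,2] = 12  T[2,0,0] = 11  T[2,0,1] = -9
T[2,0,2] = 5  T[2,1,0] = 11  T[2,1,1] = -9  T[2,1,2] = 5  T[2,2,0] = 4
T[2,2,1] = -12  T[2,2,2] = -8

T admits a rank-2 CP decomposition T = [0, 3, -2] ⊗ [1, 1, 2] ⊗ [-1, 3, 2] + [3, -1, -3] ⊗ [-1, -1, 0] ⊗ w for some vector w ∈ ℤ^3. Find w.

Subtract the known terms from T to get the rank-1 residual R = [3, -1, -3] ⊗ [-1, -1, 0] ⊗ w, so R[i,j,k] = a[i]·b[j]·w[k]. Pick indices with nonzero a[0]·b[0] = (3)·(-1) = -3. Only the fibre through (0,0,·) is needed: R[0,0,:] = T[0,0,:] − Σₗ aₗ[0]bₗ[0]cₗ = [-9, 3, -9] − (0)·(1)·[-1, 3, 2] = [-9, 3, -9]. Then w[k] = R[0,0,k] / -3 for each k, giving w = [-9, 3, -9] / -3 = [3, -1, 3].

w = [3, -1, 3]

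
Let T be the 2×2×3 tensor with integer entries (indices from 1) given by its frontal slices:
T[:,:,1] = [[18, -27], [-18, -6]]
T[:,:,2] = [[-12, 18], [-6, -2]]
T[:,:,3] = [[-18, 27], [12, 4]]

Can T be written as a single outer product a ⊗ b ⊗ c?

The mode-3 unfolding of T (rows indexed by k, columns by (i,j) = (1,1), (1,2), (2,1), (2,2)) is [[18, -27, -18, -6], [-12, 18, -6, -2], [-18, 27, 12, 4]].
There the 2×2 minor on rows k ∈ {1, 2}, columns (i,j) ∈ {(1,1), (2,1)} is det [[18, -18], [-12, -6]] = -324 ≠ 0, so this unfolding has rank ≥ 2; CP rank is at least every unfolding rank, so rank(T) ≥ 2.
In particular rank(T) ≥ 2 > 1, so T is not rank-1.

No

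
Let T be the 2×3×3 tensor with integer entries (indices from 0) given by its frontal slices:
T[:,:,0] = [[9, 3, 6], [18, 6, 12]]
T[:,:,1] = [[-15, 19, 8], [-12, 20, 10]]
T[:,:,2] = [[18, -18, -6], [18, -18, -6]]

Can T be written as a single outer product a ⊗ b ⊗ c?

The mode-3 unfolding of T (rows indexed by k, columns by (i,j) = (0,0), (0,1), (0,2), (1,0), (1,1), (1,2)) is [[9, 3, 6, 18, 6, 12], [-15, 19, 8, -12, 20, 10], [18, -18, -6, 18, -18, -6]].
There the 2×2 minor on rows k ∈ {0, 1}, columns (i,j) ∈ {(0,0), (0,1)} is det [[9, 3], [-15, 19]] = 216 ≠ 0, so this unfolding has rank ≥ 2; CP rank is at least every unfolding rank, so rank(T) ≥ 2.
In particular rank(T) ≥ 2 > 1, so T is not rank-1.

No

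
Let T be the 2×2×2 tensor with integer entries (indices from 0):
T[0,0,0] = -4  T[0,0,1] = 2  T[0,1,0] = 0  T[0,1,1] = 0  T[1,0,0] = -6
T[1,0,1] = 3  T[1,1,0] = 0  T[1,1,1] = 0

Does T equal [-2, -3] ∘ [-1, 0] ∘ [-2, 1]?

Reconstruct entrywise from the claimed factors. For example, T[1,1,0] = 0 and Σₗ aₗ[1]bₗ[1]cₗ[0] = (-3)·(0)·(-2) = 0; checking all 8 entries, every one matches. The claim holds.

Yes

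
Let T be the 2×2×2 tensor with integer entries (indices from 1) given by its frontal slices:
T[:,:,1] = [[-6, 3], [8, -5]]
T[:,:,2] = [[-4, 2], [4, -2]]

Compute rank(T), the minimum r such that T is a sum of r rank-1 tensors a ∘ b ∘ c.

Lower bound: the mode-1 unfolding of T (rows indexed by i, columns by (j,k) = (1,1), (1,2), (2,1), (2,2)) is [[-6, -4, 3, 2], [8, 4, -5, -2]].
There the 2×2 minor on rows i ∈ {1, 2}, columns (j,k) ∈ {(1,1), (1,2)} is det [[-6, -4], [8, 4]] = 8 ≠ 0, so this unfolding has rank ≥ 2; CP rank is at least every unfolding rank, so rank(T) ≥ 2. (This is only a lower bound: in general the CP rank may exceed every unfolding rank, so we still need to exhibit 2 rank-1 terms summing to T.)
Upper bound — finding two terms. Write S_k = T[:,:,k] for the frontal slices: S₁ = [[-6, 3], [8, -5]], S₂ = [[-4, 2], [4, -2]].
If T = a₁ ∘ b₁ ∘ c₁ + a₂ ∘ b₂ ∘ c₂ then each S_k = c₁[k]·a₁b₁ᵀ + c₂[k]·a₂b₂ᵀ. S₁ and S₂ are linearly independent, so a₁b₁ᵀ and a₂b₂ᵀ must span the same plane of matrices: they are the rank-1 matrices of the form x·S₁ + y·S₂.
det(x·S₁ + y·S₂) is 6·x² + 4·xy = 2·(3·x + 2·y)(x), vanishing at (x:y) = (2:-3) and (0:1).
M₁ = 2·S₁ − 3·S₂ = [[0, 0], [4, -4]] = 4·[0, 1][1, -1]ᵀ and M₂ = S₂ = [[-4, 2], [4, -2]] = (-2)·[1, -1][2, -1]ᵀ, so take a₁ = [0, 1], b₁ = [1, -1], a₂ = [1, -1], b₂ = [2, -1].
Each slice is an integer combination of E₁ = a₁b₁ᵀ and E₂ = a₂b₂ᵀ: S₁ = 2·E₁ − 3·E₂, S₂ = −2·E₂; reading off coefficients, c₁ = [2, 0] and c₂ = [-3, -2].
Hence T = [0, 1] ∘ [1, -1] ∘ [2, 0] + [1, -1] ∘ [2, -1] ∘ [-3, -2], so rank(T) ≤ 2.
These bounds meet, so rank(T) = 2.
Check entry T[2,2,1] = -5: (1)·(-1)·(2) + (-1)·(-1)·(-3) = -5.

2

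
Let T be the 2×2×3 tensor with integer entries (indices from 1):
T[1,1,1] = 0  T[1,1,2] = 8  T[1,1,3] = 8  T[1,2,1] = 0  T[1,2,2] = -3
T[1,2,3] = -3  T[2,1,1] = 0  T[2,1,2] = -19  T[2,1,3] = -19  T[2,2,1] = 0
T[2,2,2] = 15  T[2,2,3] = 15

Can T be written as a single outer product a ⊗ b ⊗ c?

No

The mode-1 unfolding of T (rows indexed by i, columns by (j,k) = (1,1), (1,2), (1,3), (2,1), (2,2), (2,3)) is [[0, 8, 8, 0, -3, -3], [0, -19, -19, 0, 15, 15]].
There the 2×2 minor on rows i ∈ {1, 2}, columns (j,k) ∈ {(1,2), (2,2)} is det [[8, -3], [-19, 15]] = 63 ≠ 0, so this unfolding has rank ≥ 2; CP rank is at least every unfolding rank, so rank(T) ≥ 2.
In particular rank(T) ≥ 2 > 1, so T is not rank-1.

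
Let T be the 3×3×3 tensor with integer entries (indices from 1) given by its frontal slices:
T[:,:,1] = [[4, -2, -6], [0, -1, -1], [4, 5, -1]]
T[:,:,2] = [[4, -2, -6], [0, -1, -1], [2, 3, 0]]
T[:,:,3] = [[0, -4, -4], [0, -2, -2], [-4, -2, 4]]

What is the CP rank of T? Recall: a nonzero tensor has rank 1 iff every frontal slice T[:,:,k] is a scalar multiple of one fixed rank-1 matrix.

Lower bound: the mode-3 unfolding of T (rows indexed by k, columns by (i,j) = (1,1), (1,2), (1,3), (2,1), (2,2), (2,3), (3,1), (3,2), (3,3)) is [[4, -2, -6, 0, -1, -1, 4, 5, -1], [4, -2, -6, 0, -1, -1, 2, 3, 0], [0, -4, -4, 0, -2, -2, -4, -2, 4]].
There the 3×3 minor on rows k ∈ {1, 2, 3}, columns (i,j) ∈ {(1,1), (1,2), (3,1)} is det [[4, -2, 4], [4, -2, 2], [0, -4, -4]] = -32 ≠ 0, so this unfolding has rank ≥ 3; CP rank is at least every unfolding rank, so rank(T) ≥ 3. (Unfolding ranks only ever bound the CP rank from below — rank(T) can be strictly larger than all of them — so the matching upper bound has to come from an explicit 3-term decomposition.)
Upper bound: T is a sum of 3 rank-1 terms, T = [0, 0, 1] ⊗ [2, 2, -1] ⊗ [2, 1, -2] + [1, 0, 0] ⊗ [1, 0, -1] ⊗ [4, 4, 0] + [2, 1, -1] ⊗ [0, 1, 1] ⊗ [-1, -1, -2] (written with every a and b primitive with positive leading entry and the scale carried by c; CP decompositions are not unique, and this one is verified by expanding entrywise), so rank(T) ≤ 3.
These bounds meet, so rank(T) = 3.

3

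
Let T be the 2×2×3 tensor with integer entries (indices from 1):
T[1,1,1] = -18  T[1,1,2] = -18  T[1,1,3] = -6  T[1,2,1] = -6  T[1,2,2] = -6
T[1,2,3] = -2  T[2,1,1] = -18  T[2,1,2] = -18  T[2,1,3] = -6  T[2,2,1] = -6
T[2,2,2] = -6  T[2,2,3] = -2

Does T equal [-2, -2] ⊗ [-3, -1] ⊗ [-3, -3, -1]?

Reconstruct entrywise from the claimed factors. For example, T[2,1,3] = -6 and Σₗ aₗ[2]bₗ[1]cₗ[3] = (-2)·(-3)·(-1) = -6; checking all 12 entries, every one matches. The claim holds.

Yes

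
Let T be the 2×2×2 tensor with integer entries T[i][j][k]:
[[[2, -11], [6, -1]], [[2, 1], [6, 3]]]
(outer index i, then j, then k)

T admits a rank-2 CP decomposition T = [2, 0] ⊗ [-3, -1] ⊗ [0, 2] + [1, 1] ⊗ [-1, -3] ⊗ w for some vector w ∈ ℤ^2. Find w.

Subtract the known terms from T to get the rank-1 residual R = [1, 1] ⊗ [-1, -3] ⊗ w, so R[i,j,k] = a[i]·b[j]·w[k]. Pick indices with nonzero a[0]·b[0] = (1)·(-1) = -1. Only the fibre through (0,0,·) is needed: R[0,0,:] = T[0,0,:] − Σₗ aₗ[0]bₗ[0]cₗ = [2, -11] − (2)·(-3)·[0, 2] = [2, 1]. Then w[k] = R[0,0,k] / -1 for each k, giving w = [2, 1] / -1 = [-2, -1].

w = [-2, -1]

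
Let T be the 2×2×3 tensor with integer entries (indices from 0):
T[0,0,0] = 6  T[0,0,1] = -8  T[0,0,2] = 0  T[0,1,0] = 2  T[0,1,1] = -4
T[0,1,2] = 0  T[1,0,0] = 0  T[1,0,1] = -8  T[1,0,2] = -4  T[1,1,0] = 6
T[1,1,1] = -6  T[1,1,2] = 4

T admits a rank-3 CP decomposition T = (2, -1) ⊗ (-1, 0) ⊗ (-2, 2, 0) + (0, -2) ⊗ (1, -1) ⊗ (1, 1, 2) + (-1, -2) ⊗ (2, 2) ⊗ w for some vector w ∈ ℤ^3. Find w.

Subtract the known terms from T to get the rank-1 residual R = (-1, -2) ⊗ (2, 2) ⊗ w, so R[i,j,k] = a[i]·b[j]·w[k]. Pick indices with nonzero a[0]·b[0] = (-1)·(2) = -2. Only the fibre through (0,0,·) is needed: R[0,0,:] = T[0,0,:] − Σₗ aₗ[0]bₗ[0]cₗ = [6, -8, 0] − (2)·(-1)·(-2, 2, 0) − (0)·(1)·(1, 1, 2) = [2, -4, 0]. Then w[k] = R[0,0,k] / -2 for each k, giving w = [2, -4, 0] / -2 = (-1, 2, 0).

w = (-1, 2, 0)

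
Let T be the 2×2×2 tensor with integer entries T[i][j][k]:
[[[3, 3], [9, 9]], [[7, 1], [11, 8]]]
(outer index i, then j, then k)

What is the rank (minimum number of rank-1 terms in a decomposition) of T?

Lower bound: the mode-1 unfolding of T (rows indexed by i, columns by (j,k) = (0,0), (0,1), (1,0), (1,1)) is [[3, 3, 9, 9], [7, 1, 11, 8]].
There the 2×2 minor on rows i ∈ {0, 1}, columns (j,k) ∈ {(0,0), (0,1)} is det [[3, 3], [7, 1]] = -18 ≠ 0, so this unfolding has rank ≥ 2; CP rank is at least every unfolding rank, so rank(T) ≥ 2. (This is only a lower bound: in general the CP rank may exceed every unfolding rank, so we still need to exhibit 2 rank-1 terms summing to T.)
Upper bound — finding two terms. Write S_k = T[:,:,k] for the frontal slices: S₀ = [[3, 9], [7, 11]], S₁ = [[3, 9], [1, 8]].
If T = a₁ ⊗ b₁ ⊗ c₁ + a₂ ⊗ b₂ ⊗ c₂ then each S_k = c₁[k]·a₁b₁ᵀ + c₂[k]·a₂b₂ᵀ. S₀ and S₁ are linearly independent, so a₁b₁ᵀ and a₂b₂ᵀ must span the same plane of matrices: they are the rank-1 matrices of the form x·S₀ + y·S₁.
det(x·S₀ + y·S₁) is −30·x² − 15·xy + 15·y² = (-15)·(2·x − y)(x + y), vanishing at (x:y) = (1:2) and (1:-1).
M₁ = S₀ + 2·S₁ = [[9, 27], [9, 27]] = 9·[1, 1][1, 3]ᵀ and M₂ = S₀ − S₁ = [[0, 0], [6, 3]] = 3·[0, 1][2, 1]ᵀ, so take a₁ = [1, 1], b₁ = [1, 3], a₂ = [0, 1], b₂ = [2, 1].
Each slice is an integer combination of E₁ = a₁b₁ᵀ and E₂ = a₂b₂ᵀ: S₀ = 3·E₁ + 2·E₂, S₁ = 3·E₁ − E₂; reading off coefficients, c₁ = [3, 3] and c₂ = [2, -1].
Hence T = [1, 1] ⊗ [1, 3] ⊗ [3, 3] + [0, 1] ⊗ [2, 1] ⊗ [2, -1], so rank(T) ≤ 2.
These bounds meet, so rank(T) = 2.
Check entry T[1,0,1] = 1: (1)·(1)·(3) + (1)·(2)·(-1) = 1.

2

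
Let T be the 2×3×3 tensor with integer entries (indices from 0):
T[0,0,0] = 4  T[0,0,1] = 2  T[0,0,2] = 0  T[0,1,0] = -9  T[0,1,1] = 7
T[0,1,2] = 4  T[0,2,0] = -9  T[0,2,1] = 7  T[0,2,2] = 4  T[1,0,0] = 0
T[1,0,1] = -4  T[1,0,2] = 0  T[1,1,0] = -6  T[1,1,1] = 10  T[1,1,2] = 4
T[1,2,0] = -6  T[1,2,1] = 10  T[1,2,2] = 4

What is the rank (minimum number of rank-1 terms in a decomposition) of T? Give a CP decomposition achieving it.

Lower bound: in the mode-3 unfolding of T (rows indexed by k, columns by (i,j)) the 3×3 minor on rows k ∈ {0, 1, 2}, columns (i,j) ∈ {(0,0), (0,1), (1,0)} is det [[4, -9, 0], [2, 7, -4], [0, 4, 0]] = 64 ≠ 0, so that unfolding has rank ≥ 3 and hence rank(T) ≥ 3 (CP rank is at least every unfolding rank, though it can be larger).
Upper bound: T is a sum of 3 rank-1 terms, T = [1, -2] ⊗ [2, -1, -1] ⊗ [1, 1, 0] + [1, 1] ⊗ [0, 1, 1] ⊗ [-8, 8, 4] + [1, 2] ⊗ [1, 0, 0] ⊗ [2, 0, 0] (written with every a and b primitive with positive leading entry and the scale carried by c; CP decompositions are not unique, and this one is verified by expanding entrywise), so rank(T) ≤ 3.
These bounds meet, so rank(T) = 3.

rank(T) = 3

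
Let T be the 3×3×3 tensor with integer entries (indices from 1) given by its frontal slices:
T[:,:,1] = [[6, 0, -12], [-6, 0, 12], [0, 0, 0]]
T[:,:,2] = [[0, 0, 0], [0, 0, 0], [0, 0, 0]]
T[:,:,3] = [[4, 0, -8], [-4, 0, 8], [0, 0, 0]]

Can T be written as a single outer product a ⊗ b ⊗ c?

If T = a ⊗ b ⊗ c then every fibre of T is a multiple of the corresponding factor, so read the factors off the fibres through the nonzero entry T[1,1,1] = 6.
The mode-1 fibre T[:,1,1] = [6, -6, 0] gives a = (1, -1, 0) (primitive direction); the mode-2 fibre T[1,:,1] = [6, 0, -12] gives b = (1, 0, -2); then c[k] = T[1,1,k] / (a[1]·b[1]) = [6, 0, 4] / 1 = (6, 0, 4).
Expanding (1, -1, 0) ⊗ (1, 0, -2) ⊗ (6, 0, 4) reproduces all 27 entries of T, so T = (1, -1, 0) ⊗ (1, 0, -2) ⊗ (6, 0, 4) and rank(T) ≤ 1.
Equivalently every frontal slice T[:,:,k] is c[k] times the rank-1 matrix (1, -1, 0) ⊗ (1, 0, -2). So T has rank 1 (it is nonzero).

Yes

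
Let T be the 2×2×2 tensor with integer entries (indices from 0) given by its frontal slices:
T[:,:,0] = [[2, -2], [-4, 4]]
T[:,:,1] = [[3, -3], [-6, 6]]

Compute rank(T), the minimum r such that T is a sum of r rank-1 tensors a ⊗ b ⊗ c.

1

Lower bound: T ≠ 0 (e.g. T[0,0,0] = 2), so rank(T) ≥ 1.
Upper bound: if T = a ⊗ b ⊗ c then every fibre of T is a multiple of the corresponding factor, so read the factors off the fibres through the nonzero entry T[0,0,0] = 2.
The mode-1 fibre T[:,0,0] = [2, -4] gives a = (1, -2) (primitive direction); the mode-2 fibre T[0,:,0] = [2, -2] gives b = (1, -1); then c[k] = T[0,0,k] / (a[0]·b[0]) = [2, 3] / 1 = (2, 3).
Expanding (1, -2) ⊗ (1, -1) ⊗ (2, 3) reproduces all 8 entries of T, so T = (1, -2) ⊗ (1, -1) ⊗ (2, 3) and rank(T) ≤ 1.
These bounds meet, so rank(T) = 1.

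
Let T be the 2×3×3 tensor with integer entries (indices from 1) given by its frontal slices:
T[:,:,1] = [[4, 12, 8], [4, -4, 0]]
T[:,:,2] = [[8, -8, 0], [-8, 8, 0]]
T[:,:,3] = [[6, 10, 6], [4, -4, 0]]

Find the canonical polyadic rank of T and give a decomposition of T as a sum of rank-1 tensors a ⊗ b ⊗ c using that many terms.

Lower bound: the mode-3 unfolding of T (rows indexed by k, columns by (i,j) = (1,1), (1,2), (1,3), (2,1), (2,2), (2,3)) is [[4, 12, 8, 4, -4, 0], [8, -8, 0, -8, 8, 0], [6, 10, 6, 4, -4, 0]].
There the 3×3 minor on rows k ∈ {1, 2, 3}, columns (i,j) ∈ {(1,1), (1,2), (1,3)} is det [[4, 12, 8], [8, -8, 0], [6, 10, 6]] = 256 ≠ 0, so this unfolding has rank ≥ 3; CP rank is at least every unfolding rank, so rank(T) ≥ 3. (Flattening ranks never certify an upper bound on CP rank; for that we must actually write T with 3 rank-1 terms.)
Upper bound: T is a sum of 3 rank-1 terms, T = (1, -1) ⊗ (1, -1, 0) ⊗ (-4, 8, -4) + (1, 0) ⊗ (1, -1, -1) ⊗ (0, 0, 2) + (1, 0) ⊗ (1, 1, 1) ⊗ (8, 0, 8) (written with every a and b primitive with positive leading entry and the scale carried by c; CP decompositions are not unique, and this one is verified by expanding entrywise), so rank(T) ≤ 3.
These bounds meet, so rank(T) = 3.

rank(T) = 3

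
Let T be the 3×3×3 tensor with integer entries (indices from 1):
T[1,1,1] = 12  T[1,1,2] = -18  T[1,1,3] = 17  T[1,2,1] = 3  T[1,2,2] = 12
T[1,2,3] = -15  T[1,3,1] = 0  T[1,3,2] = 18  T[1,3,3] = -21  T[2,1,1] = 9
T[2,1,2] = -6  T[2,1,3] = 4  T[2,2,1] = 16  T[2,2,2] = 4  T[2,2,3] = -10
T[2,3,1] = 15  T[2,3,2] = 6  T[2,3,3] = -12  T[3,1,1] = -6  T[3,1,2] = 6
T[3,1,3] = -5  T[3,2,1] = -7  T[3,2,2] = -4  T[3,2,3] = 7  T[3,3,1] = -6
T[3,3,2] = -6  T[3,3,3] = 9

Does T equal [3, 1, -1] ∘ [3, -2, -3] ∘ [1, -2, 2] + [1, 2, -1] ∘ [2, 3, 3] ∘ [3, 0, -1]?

No

Reconstruct entry (1,1,1) from the claimed factors: Σₗ aₗ[1]bₗ[1]cₗ[1] = (3)·(3)·(1) + (1)·(2)·(3) = 15, but T[1,1,1] = 12. The claim is false.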